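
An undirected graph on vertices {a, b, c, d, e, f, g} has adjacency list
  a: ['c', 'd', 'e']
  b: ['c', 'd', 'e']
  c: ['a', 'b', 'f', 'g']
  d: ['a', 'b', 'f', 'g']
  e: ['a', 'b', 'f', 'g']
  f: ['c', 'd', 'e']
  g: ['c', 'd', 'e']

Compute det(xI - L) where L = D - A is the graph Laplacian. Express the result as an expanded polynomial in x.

With the vertex order [a, b, c, d, e, f, g], the degrees are [3, 3, 4, 4, 4, 3, 3], giving D = diag(3, 3, 4, 4, 4, 3, 3) and L = D - A. The eigenvalues of L are [0, 3, 3, 3, 4, 4, 7]; the characteristic polynomial is the product of (x - lambda_i), which multiplies out to x^7 - 24x^6 + 234x^5 - 1192x^4 + 3357x^3 - 4968x^2 + 3024x. Since p(0) = det(-L) = 0, x divides p(x). The eigenvalues sum to 24, which equals trace(L) = 2|E|.

x^7 - 24x^6 + 234x^5 - 1192x^4 + 3357x^3 - 4968x^2 + 3024x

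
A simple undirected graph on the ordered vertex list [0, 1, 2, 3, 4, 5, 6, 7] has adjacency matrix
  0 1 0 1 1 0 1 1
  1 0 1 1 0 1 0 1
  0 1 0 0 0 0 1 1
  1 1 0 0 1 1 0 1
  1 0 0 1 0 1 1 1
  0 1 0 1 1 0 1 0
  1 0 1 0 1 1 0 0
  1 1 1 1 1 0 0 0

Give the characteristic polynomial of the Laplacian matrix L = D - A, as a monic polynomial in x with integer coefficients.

With the vertex order [0, 1, 2, 3, 4, 5, 6, 7], the degrees are [5, 5, 3, 5, 5, 4, 4, 5], giving D = diag(5, 5, 3, 5, 5, 4, 4, 5) and L = D - A. L has integer entries, so p(x) = det(xI - L) has integer coefficients. Expanding the determinant yields x^8 - 36x^7 + 547x^6 - 4542x^5 + 22232x^4 - 64070x^3 + 100541x^2 - 66200x. The coefficient of x^7 equals -trace(L) = -36, matching the sum of degrees. There is one zero in the spectrum, matching the 1 component.

x^8 - 36x^7 + 547x^6 - 4542x^5 + 22232x^4 - 64070x^3 + 100541x^2 - 66200x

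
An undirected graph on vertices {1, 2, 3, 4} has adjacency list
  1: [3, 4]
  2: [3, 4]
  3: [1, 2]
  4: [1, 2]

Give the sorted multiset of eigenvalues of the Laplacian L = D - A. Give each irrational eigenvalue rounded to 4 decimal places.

Reading degrees in the order [1, 2, 3, 4] gives [2, 2, 2, 2]; set D = diag(2, 2, 2, 2) and form L = D - A. L is symmetric positive semidefinite, so every eigenvalue is real and nonnegative. The largest eigenvalue, 4, is at most the vertex count 4.

[0, 2, 2, 4]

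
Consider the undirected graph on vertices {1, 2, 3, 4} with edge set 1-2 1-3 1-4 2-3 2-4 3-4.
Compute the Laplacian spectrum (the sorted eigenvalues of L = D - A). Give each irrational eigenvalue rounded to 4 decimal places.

[0, 4, 4, 4]

With the vertex order [1, 2, 3, 4], the degrees are [3, 3, 3, 3], giving D = diag(3, 3, 3, 3) and L = D - A. The multiplicity of 0 as a Laplacian eigenvalue equals the number of connected components. The single zero eigenvalue shows the graph is connected. The largest eigenvalue, 4, is at most the vertex count 4.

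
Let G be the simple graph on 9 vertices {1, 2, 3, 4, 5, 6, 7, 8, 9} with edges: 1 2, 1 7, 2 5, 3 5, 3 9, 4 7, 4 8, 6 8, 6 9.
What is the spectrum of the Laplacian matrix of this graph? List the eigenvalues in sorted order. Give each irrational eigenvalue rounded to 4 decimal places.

Each diagonal entry of L is the vertex degree and each off-diagonal entry is -1 where an edge is present, 0 otherwise; in the order [1, 2, 3, 4, 5, 6, 7, 8, 9] the diagonal is [2, 2, 2, 2, 2, 2, 2, 2, 2]. Diagonalising L (or applying a numerical eigensolver to the 9x9 matrix) gives the spectrum above. The eigenvalues sum to 18, which equals trace(L) = 2|E|.

[0, 0.4679, 0.4679, 1.6527, 1.6527, 3, 3, 3.8794, 3.8794]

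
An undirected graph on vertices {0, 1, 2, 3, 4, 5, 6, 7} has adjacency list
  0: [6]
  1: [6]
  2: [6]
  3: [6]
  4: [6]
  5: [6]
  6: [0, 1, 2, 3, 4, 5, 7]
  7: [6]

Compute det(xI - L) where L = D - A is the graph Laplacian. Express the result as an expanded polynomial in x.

Each diagonal entry of L is the vertex degree and each off-diagonal entry is -1 where an edge is present, 0 otherwise; in the order [0, 1, 2, 3, 4, 5, 6, 7] the diagonal is [1, 1, 1, 1, 1, 1, 7, 1]. Computing det(xI - L) by cofactor expansion (or equivalently via sum-over-permutations) gives x^8 - 14x^7 + 63x^6 - 140x^5 + 175x^4 - 126x^3 + 49x^2 - 8x. Since p(0) = det(-L) = 0, x divides p(x). There is one zero in the spectrum, matching the 1 component.

x^8 - 14x^7 + 63x^6 - 140x^5 + 175x^4 - 126x^3 + 49x^2 - 8x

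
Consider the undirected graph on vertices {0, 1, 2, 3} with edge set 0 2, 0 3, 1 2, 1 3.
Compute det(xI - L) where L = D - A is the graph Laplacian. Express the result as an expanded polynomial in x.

x^4 - 8x^3 + 20x^2 - 16x

Reading degrees in the order [0, 1, 2, 3] gives [2, 2, 2, 2]; set D = diag(2, 2, 2, 2) and form L = D - A. L has integer entries, so p(x) = det(xI - L) has integer coefficients. Expanding the determinant yields x^4 - 8x^3 + 20x^2 - 16x. The constant term is 0 because L is singular (the all-ones vector lies in its kernel). The eigenvalues sum to 8, which equals trace(L) = 2|E|.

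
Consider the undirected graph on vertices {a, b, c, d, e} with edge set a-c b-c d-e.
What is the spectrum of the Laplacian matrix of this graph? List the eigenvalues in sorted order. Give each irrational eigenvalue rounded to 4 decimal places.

Reading degrees in the order [a, b, c, d, e] gives [1, 1, 2, 1, 1]; set D = diag(1, 1, 2, 1, 1) and form L = D - A. Diagonalising L (or applying a numerical eigensolver to the 5x5 matrix) gives the spectrum above. The 2 zero eigenvalues correspond to the 2 connected components. The largest eigenvalue, 3, is at most the vertex count 5.

[0, 0, 1, 2, 3]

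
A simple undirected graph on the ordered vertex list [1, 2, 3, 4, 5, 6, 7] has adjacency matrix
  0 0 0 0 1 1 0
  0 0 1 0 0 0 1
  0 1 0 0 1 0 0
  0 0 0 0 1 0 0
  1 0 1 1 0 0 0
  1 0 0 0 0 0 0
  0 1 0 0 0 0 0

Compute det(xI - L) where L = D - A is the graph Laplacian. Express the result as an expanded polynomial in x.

x^7 - 12x^6 + 54x^5 - 114x^4 + 115x^3 - 50x^2 + 7x

Each diagonal entry of L is the vertex degree and each off-diagonal entry is -1 where an edge is present, 0 otherwise; in the order [1, 2, 3, 4, 5, 6, 7] the diagonal is [2, 2, 2, 1, 3, 1, 1]. L has integer entries, so p(x) = det(xI - L) has integer coefficients. Expanding the determinant yields x^7 - 12x^6 + 54x^5 - 114x^4 + 115x^3 - 50x^2 + 7x. The coefficient of x^6 equals -trace(L) = -12, matching the sum of degrees. By the matrix-tree theorem the graph has (1/7) * product of the nonzero eigenvalues = 1 spanning tree. The largest eigenvalue, 4.3342, is at most the vertex count 7.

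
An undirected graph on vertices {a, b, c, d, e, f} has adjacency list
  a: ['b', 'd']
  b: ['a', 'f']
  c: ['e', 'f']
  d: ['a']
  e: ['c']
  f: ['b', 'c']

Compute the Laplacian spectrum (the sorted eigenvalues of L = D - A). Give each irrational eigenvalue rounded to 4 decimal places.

Each diagonal entry of L is the vertex degree and each off-diagonal entry is -1 where an edge is present, 0 otherwise; in the order [a, b, c, d, e, f] the diagonal is [2, 2, 2, 1, 1, 2]. L is symmetric positive semidefinite, so every eigenvalue is real and nonnegative. The single zero eigenvalue shows the graph is connected. The largest eigenvalue, 3.7321, is at most the vertex count 6.

[0, 0.2679, 1, 2, 3, 3.7321]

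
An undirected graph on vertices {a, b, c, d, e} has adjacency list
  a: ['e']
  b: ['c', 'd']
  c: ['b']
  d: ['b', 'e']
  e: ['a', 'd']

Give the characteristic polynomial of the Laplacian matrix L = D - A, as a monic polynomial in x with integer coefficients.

x^5 - 8x^4 + 21x^3 - 20x^2 + 5x

Each diagonal entry of L is the vertex degree and each off-diagonal entry is -1 where an edge is present, 0 otherwise; in the order [a, b, c, d, e] the diagonal is [1, 2, 1, 2, 2]. L has integer entries, so p(x) = det(xI - L) has integer coefficients. Expanding the determinant yields x^5 - 8x^4 + 21x^3 - 20x^2 + 5x. The coefficient of x^4 equals -trace(L) = -8, matching the sum of degrees.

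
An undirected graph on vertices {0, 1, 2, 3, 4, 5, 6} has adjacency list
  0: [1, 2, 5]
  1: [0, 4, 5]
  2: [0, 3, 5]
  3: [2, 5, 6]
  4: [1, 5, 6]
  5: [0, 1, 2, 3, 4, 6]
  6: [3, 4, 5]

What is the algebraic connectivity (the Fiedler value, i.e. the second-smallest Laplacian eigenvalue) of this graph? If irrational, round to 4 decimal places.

2

Each diagonal entry of L is the vertex degree and each off-diagonal entry is -1 where an edge is present, 0 otherwise; in the order [0, 1, 2, 3, 4, 5, 6] the diagonal is [3, 3, 3, 3, 3, 6, 3]. The smallest Laplacian eigenvalue is always 0. The next one, lambda_2 = 2, measures how hard the graph is to disconnect: larger values mean better connectivity. There is one zero in the spectrum, matching the 1 component.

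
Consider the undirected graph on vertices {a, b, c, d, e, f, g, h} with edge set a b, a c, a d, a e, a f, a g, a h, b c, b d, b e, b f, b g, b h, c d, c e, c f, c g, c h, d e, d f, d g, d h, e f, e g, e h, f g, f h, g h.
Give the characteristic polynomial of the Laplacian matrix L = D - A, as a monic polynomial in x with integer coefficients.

With the vertex order [a, b, c, d, e, f, g, h], the degrees are [7, 7, 7, 7, 7, 7, 7, 7], giving D = diag(7, 7, 7, 7, 7, 7, 7, 7) and L = D - A. Computing det(xI - L) by cofactor expansion (or equivalently via sum-over-permutations) gives x^8 - 56x^7 + 1344x^6 - 17920x^5 + 143360x^4 - 688128x^3 + 1835008x^2 - 2097152x. The constant term is 0 because L is singular (the all-ones vector lies in its kernel). There is one zero in the spectrum, matching the 1 component.

x^8 - 56x^7 + 1344x^6 - 17920x^5 + 143360x^4 - 688128x^3 + 1835008x^2 - 2097152x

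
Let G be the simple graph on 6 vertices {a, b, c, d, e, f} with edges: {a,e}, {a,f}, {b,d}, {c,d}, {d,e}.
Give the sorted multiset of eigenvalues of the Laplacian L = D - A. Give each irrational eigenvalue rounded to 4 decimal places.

[0, 0.3249, 1, 1.4608, 3, 4.2143]

Each diagonal entry of L is the vertex degree and each off-diagonal entry is -1 where an edge is present, 0 otherwise; in the order [a, b, c, d, e, f] the diagonal is [2, 1, 1, 3, 2, 1]. Diagonalising L (or applying a numerical eigensolver to the 6x6 matrix) gives the spectrum above.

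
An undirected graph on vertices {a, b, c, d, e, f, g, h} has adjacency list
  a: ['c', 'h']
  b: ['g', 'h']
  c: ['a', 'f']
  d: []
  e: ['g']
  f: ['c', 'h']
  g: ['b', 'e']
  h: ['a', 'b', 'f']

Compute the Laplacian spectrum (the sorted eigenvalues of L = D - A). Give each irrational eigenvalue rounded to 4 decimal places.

Reading degrees in the order [a, b, c, d, e, f, g, h] gives [2, 2, 2, 0, 1, 2, 2, 3]; set D = diag(2, 2, 2, 0, 1, 2, 2, 3) and form L = D - A. The multiplicity of 0 as a Laplacian eigenvalue equals the number of connected components. The 2 zero eigenvalues correspond to the 2 connected components. There are 2 zeros in the spectrum, matching the 2 components.

[0, 0, 0.2765, 1.3323, 2, 2.5219, 3.2920, 4.5772]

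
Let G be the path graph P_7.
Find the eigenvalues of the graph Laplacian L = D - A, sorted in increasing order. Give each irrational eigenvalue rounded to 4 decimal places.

The graph has 7 vertices and degree multiset [2, 2, 2, 2, 2, 1, 1]; D is the diagonal matrix of degrees and L = D - A. Diagonalising L (or applying a numerical eigensolver to the 7x7 matrix) gives the spectrum above. The single zero eigenvalue shows the graph is connected. By the matrix-tree theorem the graph has (1/7) * product of the nonzero eigenvalues = 1 spanning tree.

[0, 0.1981, 0.7530, 1.5550, 2.4450, 3.2470, 3.8019]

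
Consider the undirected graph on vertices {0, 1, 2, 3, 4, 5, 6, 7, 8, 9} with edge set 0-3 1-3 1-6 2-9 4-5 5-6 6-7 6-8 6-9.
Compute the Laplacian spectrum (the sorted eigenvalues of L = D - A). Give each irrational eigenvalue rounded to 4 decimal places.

Each diagonal entry of L is the vertex degree and each off-diagonal entry is -1 where an edge is present, 0 otherwise; in the order [0, 1, 2, 3, 4, 5, 6, 7, 8, 9] the diagonal is [1, 2, 1, 2, 1, 2, 5, 1, 1, 2]. L is symmetric positive semidefinite, so every eigenvalue is real and nonnegative. There is one zero in the spectrum, matching the 1 component.

[0, 0.2366, 0.3820, 0.6298, 1, 1.4757, 2.3204, 2.6180, 3.1871, 6.1504]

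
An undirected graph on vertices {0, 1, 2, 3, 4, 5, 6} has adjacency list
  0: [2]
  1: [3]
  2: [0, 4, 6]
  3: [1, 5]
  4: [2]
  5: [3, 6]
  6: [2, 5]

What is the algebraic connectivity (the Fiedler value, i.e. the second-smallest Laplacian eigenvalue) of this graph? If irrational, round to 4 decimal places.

0.2254

With the vertex order [0, 1, 2, 3, 4, 5, 6], the degrees are [1, 1, 3, 2, 1, 2, 2], giving D = diag(1, 1, 3, 2, 1, 2, 2) and L = D - A. The sorted Laplacian eigenvalues are [0, 0.2254, 1, 1, 2.1859, 3.3604, 4.2283]; the algebraic connectivity is the second entry, 0.2254. The eigenvalues sum to 12, which equals trace(L) = 2|E|.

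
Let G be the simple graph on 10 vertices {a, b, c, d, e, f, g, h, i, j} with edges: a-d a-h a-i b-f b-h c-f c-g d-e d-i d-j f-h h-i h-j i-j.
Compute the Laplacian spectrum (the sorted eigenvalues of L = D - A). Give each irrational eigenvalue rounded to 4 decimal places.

With the vertex order [a, b, c, d, e, f, g, h, i, j], the degrees are [3, 2, 2, 4, 1, 3, 1, 5, 4, 3], giving D = diag(3, 2, 2, 4, 1, 3, 1, 5, 4, 3) and L = D - A. Diagonalising L (or applying a numerical eigensolver to the 10x10 matrix) gives the spectrum above. The single zero eigenvalue shows the graph is connected. The largest eigenvalue, 6.4097, is at most the vertex count 10.

[0, 0.2804, 0.8152, 1.3583, 2.3785, 3, 3.9790, 4.7789, 5, 6.4097]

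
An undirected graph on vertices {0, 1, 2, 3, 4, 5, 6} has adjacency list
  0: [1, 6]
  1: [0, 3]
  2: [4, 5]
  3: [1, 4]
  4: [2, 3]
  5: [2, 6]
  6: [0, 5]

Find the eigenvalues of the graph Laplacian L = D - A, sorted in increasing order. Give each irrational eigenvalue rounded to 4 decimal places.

With the vertex order [0, 1, 2, 3, 4, 5, 6], the degrees are [2, 2, 2, 2, 2, 2, 2], giving D = diag(2, 2, 2, 2, 2, 2, 2) and L = D - A. L is symmetric positive semidefinite, so every eigenvalue is real and nonnegative. By the matrix-tree theorem the graph has (1/7) * product of the nonzero eigenvalues = 7 spanning trees.

[0, 0.7530, 0.7530, 2.4450, 2.4450, 3.8019, 3.8019]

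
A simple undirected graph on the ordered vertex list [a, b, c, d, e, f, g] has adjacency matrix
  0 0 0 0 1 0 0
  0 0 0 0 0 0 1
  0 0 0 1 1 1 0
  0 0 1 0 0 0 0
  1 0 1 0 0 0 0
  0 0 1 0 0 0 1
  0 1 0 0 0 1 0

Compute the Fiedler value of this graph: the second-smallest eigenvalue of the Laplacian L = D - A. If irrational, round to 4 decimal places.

Reading degrees in the order [a, b, c, d, e, f, g] gives [1, 1, 3, 1, 2, 2, 2]; set D = diag(1, 1, 3, 1, 2, 2, 2) and form L = D - A. Computing the eigenvalues of L and sorting gives [0, 0.2603, 0.6262, 1.4055, 2.2742, 3.0996, 4.3342]. The Fiedler value lambda_2 = 0.2603 is strictly positive, so the graph is connected.

0.2603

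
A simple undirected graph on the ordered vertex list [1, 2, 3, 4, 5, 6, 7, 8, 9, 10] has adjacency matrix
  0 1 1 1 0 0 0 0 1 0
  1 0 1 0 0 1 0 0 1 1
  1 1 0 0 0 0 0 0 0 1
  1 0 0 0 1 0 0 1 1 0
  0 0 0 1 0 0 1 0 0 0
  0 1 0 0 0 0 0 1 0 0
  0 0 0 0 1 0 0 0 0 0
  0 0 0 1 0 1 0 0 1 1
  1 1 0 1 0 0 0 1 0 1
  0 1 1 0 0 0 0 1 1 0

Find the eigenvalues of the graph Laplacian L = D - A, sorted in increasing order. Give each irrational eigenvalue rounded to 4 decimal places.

[0, 0.3769, 1.7837, 2.1180, 2.9872, 3.5374, 4.6076, 5.7997, 6.1693, 6.6203]

With the vertex order [1, 2, 3, 4, 5, 6, 7, 8, 9, 10], the degrees are [4, 5, 3, 4, 2, 2, 1, 4, 5, 4], giving D = diag(4, 5, 3, 4, 2, 2, 1, 4, 5, 4) and L = D - A. Diagonalising L (or applying a numerical eigensolver to the 10x10 matrix) gives the spectrum above. The single zero eigenvalue shows the graph is connected. The largest eigenvalue, 6.6203, is at most the vertex count 10. By the matrix-tree theorem the graph has (1/10) * product of the nonzero eigenvalues = 1642 spanning trees.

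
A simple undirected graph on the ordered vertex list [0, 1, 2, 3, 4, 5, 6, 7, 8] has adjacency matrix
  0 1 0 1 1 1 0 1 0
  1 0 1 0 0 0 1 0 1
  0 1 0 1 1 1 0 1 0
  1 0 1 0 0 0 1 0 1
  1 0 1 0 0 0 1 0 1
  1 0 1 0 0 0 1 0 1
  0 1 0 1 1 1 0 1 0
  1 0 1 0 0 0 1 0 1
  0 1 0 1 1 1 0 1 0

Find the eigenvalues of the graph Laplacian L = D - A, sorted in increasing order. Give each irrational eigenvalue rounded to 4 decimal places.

Reading degrees in the order [0, 1, 2, 3, 4, 5, 6, 7, 8] gives [5, 4, 5, 4, 4, 4, 5, 4, 5]; set D = diag(5, 4, 5, 4, 4, 4, 5, 4, 5) and form L = D - A. Since every row of L sums to 0, the all-ones vector is in the kernel and 0 is an eigenvalue. The single zero eigenvalue shows the graph is connected. There is one zero in the spectrum, matching the 1 component.

[0, 4, 4, 4, 4, 5, 5, 5, 9]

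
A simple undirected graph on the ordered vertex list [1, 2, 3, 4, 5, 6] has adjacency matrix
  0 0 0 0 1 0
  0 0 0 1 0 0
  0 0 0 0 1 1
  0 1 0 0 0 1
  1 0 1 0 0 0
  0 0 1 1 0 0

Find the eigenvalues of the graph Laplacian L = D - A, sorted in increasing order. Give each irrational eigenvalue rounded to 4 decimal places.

[0, 0.2679, 1, 2, 3, 3.7321]

Reading degrees in the order [1, 2, 3, 4, 5, 6] gives [1, 1, 2, 2, 2, 2]; set D = diag(1, 1, 2, 2, 2, 2) and form L = D - A. L is symmetric positive semidefinite, so every eigenvalue is real and nonnegative. The eigenvalues sum to 10, which equals trace(L) = 2|E|. The largest eigenvalue, 3.7321, is at most the vertex count 6.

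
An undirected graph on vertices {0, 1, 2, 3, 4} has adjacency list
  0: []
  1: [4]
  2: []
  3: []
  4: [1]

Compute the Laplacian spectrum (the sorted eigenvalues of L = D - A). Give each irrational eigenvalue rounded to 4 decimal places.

[0, 0, 0, 0, 2]

With the vertex order [0, 1, 2, 3, 4], the degrees are [0, 1, 0, 0, 1], giving D = diag(0, 1, 0, 0, 1) and L = D - A. L is symmetric positive semidefinite, so every eigenvalue is real and nonnegative. The 4 zero eigenvalues correspond to the 4 connected components.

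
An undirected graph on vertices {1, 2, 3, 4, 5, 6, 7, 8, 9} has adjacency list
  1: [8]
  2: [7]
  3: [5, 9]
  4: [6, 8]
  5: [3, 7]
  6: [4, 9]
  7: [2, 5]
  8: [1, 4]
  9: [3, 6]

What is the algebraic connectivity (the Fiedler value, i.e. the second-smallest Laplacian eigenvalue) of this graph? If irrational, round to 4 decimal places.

0.1206

With the vertex order [1, 2, 3, 4, 5, 6, 7, 8, 9], the degrees are [1, 1, 2, 2, 2, 2, 2, 2, 2], giving D = diag(1, 1, 2, 2, 2, 2, 2, 2, 2) and L = D - A. Computing the eigenvalues of L and sorting gives [0, 0.1206, 0.4679, 1, 1.6527, 2.3473, 3, 3.5321, 3.8794]. The Fiedler value lambda_2 = 0.1206 is strictly positive, so the graph is connected. There is one zero in the spectrum, matching the 1 component. By the matrix-tree theorem the graph has (1/9) * product of the nonzero eigenvalues = 1 spanning tree.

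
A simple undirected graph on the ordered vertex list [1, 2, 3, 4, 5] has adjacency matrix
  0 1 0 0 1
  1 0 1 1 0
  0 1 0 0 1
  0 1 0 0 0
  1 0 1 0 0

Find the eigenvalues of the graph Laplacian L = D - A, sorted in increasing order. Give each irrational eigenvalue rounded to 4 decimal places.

Reading degrees in the order [1, 2, 3, 4, 5] gives [2, 3, 2, 1, 2]; set D = diag(2, 3, 2, 1, 2) and form L = D - A. Since every row of L sums to 0, the all-ones vector is in the kernel and 0 is an eigenvalue. By the matrix-tree theorem the graph has (1/5) * product of the nonzero eigenvalues = 4 spanning trees.

[0, 0.8299, 2, 2.6889, 4.4812]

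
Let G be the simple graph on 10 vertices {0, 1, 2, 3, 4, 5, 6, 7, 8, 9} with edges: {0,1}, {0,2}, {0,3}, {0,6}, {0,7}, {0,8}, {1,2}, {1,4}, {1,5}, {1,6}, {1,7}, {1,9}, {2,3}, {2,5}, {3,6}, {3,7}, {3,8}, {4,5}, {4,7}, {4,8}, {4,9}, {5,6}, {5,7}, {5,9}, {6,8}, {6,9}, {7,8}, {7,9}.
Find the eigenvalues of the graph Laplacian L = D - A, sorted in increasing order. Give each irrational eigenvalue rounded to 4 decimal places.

[0, 3.1731, 3.7995, 5.1887, 6.1317, 6.5043, 6.7509, 7.1664, 8.2281, 9.0574]

Each diagonal entry of L is the vertex degree and each off-diagonal entry is -1 where an edge is present, 0 otherwise; in the order [0, 1, 2, 3, 4, 5, 6, 7, 8, 9] the diagonal is [6, 7, 4, 5, 5, 6, 6, 7, 5, 5]. Since every row of L sums to 0, the all-ones vector is in the kernel and 0 is an eigenvalue. The largest eigenvalue, 9.0574, is at most the vertex count 10. There is one zero in the spectrum, matching the 1 component.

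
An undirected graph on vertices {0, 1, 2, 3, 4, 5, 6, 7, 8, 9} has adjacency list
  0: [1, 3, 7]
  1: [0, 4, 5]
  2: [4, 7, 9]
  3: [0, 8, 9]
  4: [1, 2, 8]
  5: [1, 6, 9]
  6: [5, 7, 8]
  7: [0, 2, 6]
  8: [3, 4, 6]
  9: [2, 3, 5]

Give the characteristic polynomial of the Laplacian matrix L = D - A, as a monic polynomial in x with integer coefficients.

x^10 - 30x^9 + 390x^8 - 2880x^7 + 13305x^6 - 39882x^5 + 77640x^4 - 94800x^3 + 66000x^2 - 20000x

Each diagonal entry of L is the vertex degree and each off-diagonal entry is -1 where an edge is present, 0 otherwise; in the order [0, 1, 2, 3, 4, 5, 6, 7, 8, 9] the diagonal is [3, 3, 3, 3, 3, 3, 3, 3, 3, 3]. Computing det(xI - L) by cofactor expansion (or equivalently via sum-over-permutations) gives x^10 - 30x^9 + 390x^8 - 2880x^7 + 13305x^6 - 39882x^5 + 77640x^4 - 94800x^3 + 66000x^2 - 20000x. The coefficient of x^9 equals -trace(L) = -30, matching the sum of degrees. The eigenvalues sum to 30, which equals trace(L) = 2|E|. There is one zero in the spectrum, matching the 1 component.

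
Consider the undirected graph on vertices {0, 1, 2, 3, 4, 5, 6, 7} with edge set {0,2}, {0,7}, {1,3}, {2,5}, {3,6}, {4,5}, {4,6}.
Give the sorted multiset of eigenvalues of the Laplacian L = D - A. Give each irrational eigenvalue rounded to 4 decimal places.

With the vertex order [0, 1, 2, 3, 4, 5, 6, 7], the degrees are [2, 1, 2, 2, 2, 2, 2, 1], giving D = diag(2, 1, 2, 2, 2, 2, 2, 1) and L = D - A. Diagonalising L (or applying a numerical eigensolver to the 8x8 matrix) gives the spectrum above. The single zero eigenvalue shows the graph is connected. There is one zero in the spectrum, matching the 1 component.

[0, 0.1522, 0.5858, 1.2346, 2, 2.7654, 3.4142, 3.8478]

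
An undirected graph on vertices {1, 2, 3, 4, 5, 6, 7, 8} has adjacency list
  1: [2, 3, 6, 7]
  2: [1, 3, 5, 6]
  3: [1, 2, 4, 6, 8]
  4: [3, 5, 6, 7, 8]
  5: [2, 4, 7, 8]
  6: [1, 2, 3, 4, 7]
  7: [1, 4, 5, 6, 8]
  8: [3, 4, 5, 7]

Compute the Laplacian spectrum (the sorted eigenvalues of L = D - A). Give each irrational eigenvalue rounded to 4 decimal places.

[0, 2.6571, 4, 4.5293, 5, 6, 6.8136, 7]

Reading degrees in the order [1, 2, 3, 4, 5, 6, 7, 8] gives [4, 4, 5, 5, 4, 5, 5, 4]; set D = diag(4, 4, 5, 5, 4, 5, 5, 4) and form L = D - A. Since every row of L sums to 0, the all-ones vector is in the kernel and 0 is an eigenvalue. The single zero eigenvalue shows the graph is connected. The eigenvalues sum to 36, which equals trace(L) = 2|E|.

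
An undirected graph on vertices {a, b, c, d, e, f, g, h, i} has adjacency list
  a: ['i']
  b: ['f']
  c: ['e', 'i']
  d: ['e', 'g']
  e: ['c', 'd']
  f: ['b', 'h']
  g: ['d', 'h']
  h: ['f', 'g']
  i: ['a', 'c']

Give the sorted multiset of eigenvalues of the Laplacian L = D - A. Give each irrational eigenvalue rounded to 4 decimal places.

[0, 0.1206, 0.4679, 1, 1.6527, 2.3473, 3, 3.5321, 3.8794]

Reading degrees in the order [a, b, c, d, e, f, g, h, i] gives [1, 1, 2, 2, 2, 2, 2, 2, 2]; set D = diag(1, 1, 2, 2, 2, 2, 2, 2, 2) and form L = D - A. Diagonalising L (or applying a numerical eigensolver to the 9x9 matrix) gives the spectrum above. The single zero eigenvalue shows the graph is connected. There is one zero in the spectrum, matching the 1 component.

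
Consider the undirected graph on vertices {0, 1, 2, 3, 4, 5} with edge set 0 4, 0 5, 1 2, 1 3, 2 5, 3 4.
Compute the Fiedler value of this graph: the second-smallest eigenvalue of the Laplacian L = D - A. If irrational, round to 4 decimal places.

1

Reading degrees in the order [0, 1, 2, 3, 4, 5] gives [2, 2, 2, 2, 2, 2]; set D = diag(2, 2, 2, 2, 2, 2) and form L = D - A. The sorted Laplacian eigenvalues are [0, 1, 1, 3, 3, 4]; the algebraic connectivity is the second entry, 1. The largest eigenvalue, 4, is at most the vertex count 6. By the matrix-tree theorem the graph has (1/6) * product of the nonzero eigenvalues = 6 spanning trees.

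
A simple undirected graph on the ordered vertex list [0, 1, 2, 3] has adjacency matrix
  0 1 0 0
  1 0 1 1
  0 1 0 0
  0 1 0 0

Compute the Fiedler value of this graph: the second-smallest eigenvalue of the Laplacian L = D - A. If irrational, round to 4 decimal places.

Reading degrees in the order [0, 1, 2, 3] gives [1, 3, 1, 1]; set D = diag(1, 3, 1, 1) and form L = D - A. The smallest Laplacian eigenvalue is always 0. The next one, lambda_2 = 1, measures how hard the graph is to disconnect: larger values mean better connectivity.

1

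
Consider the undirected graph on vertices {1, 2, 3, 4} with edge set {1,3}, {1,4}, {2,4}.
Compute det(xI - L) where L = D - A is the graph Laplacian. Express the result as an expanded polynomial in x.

Reading degrees in the order [1, 2, 3, 4] gives [2, 1, 1, 2]; set D = diag(2, 1, 1, 2) and form L = D - A. Computing det(xI - L) by cofactor expansion (or equivalently via sum-over-permutations) gives x^4 - 6x^3 + 10x^2 - 4x. Since p(0) = det(-L) = 0, x divides p(x). The largest eigenvalue, 3.4142, is at most the vertex count 4.

x^4 - 6x^3 + 10x^2 - 4x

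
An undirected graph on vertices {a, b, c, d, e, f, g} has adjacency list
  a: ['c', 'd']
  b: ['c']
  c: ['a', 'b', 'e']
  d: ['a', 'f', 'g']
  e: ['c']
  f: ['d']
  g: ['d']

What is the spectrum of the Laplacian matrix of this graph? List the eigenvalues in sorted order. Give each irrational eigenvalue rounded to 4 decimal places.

[0, 0.2679, 1, 1, 1.5858, 3.7321, 4.4142]

Each diagonal entry of L is the vertex degree and each off-diagonal entry is -1 where an edge is present, 0 otherwise; in the order [a, b, c, d, e, f, g] the diagonal is [2, 1, 3, 3, 1, 1, 1]. Diagonalising L (or applying a numerical eigensolver to the 7x7 matrix) gives the spectrum above. The single zero eigenvalue shows the graph is connected.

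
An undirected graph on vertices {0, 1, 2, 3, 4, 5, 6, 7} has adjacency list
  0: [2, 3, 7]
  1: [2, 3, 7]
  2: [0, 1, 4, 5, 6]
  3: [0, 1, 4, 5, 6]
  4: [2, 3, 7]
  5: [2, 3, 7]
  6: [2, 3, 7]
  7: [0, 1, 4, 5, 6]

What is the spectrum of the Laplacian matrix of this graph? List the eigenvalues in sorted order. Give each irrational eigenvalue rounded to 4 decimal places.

Reading degrees in the order [0, 1, 2, 3, 4, 5, 6, 7] gives [3, 3, 5, 5, 3, 3, 3, 5]; set D = diag(3, 3, 5, 5, 3, 3, 3, 5) and form L = D - A. Since every row of L sums to 0, the all-ones vector is in the kernel and 0 is an eigenvalue. The single zero eigenvalue shows the graph is connected. The eigenvalues sum to 30, which equals trace(L) = 2|E|.

[0, 3, 3, 3, 3, 5, 5, 8]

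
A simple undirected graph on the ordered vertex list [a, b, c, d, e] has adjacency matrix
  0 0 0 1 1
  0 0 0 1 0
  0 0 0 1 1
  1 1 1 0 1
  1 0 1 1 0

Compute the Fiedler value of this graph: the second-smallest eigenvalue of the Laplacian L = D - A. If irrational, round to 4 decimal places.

1

With the vertex order [a, b, c, d, e], the degrees are [2, 1, 2, 4, 3], giving D = diag(2, 1, 2, 4, 3) and L = D - A. The smallest Laplacian eigenvalue is always 0. The next one, lambda_2 = 1, measures how hard the graph is to disconnect: larger values mean better connectivity.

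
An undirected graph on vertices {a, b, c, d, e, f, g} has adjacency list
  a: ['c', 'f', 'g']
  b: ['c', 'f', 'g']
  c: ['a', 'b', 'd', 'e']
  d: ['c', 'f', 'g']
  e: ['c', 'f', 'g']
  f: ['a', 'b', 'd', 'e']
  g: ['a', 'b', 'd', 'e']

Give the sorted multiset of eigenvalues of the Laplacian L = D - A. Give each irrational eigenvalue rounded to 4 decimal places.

[0, 3, 3, 3, 4, 4, 7]

Reading degrees in the order [a, b, c, d, e, f, g] gives [3, 3, 4, 3, 3, 4, 4]; set D = diag(3, 3, 4, 3, 3, 4, 4) and form L = D - A. L is symmetric positive semidefinite, so every eigenvalue is real and nonnegative. By the matrix-tree theorem the graph has (1/7) * product of the nonzero eigenvalues = 432 spanning trees. There is one zero in the spectrum, matching the 1 component.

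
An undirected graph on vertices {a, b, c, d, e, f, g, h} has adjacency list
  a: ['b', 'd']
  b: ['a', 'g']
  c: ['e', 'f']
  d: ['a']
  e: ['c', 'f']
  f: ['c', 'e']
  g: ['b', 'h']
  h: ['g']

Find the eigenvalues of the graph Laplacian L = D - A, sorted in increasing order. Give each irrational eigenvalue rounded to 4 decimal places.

Each diagonal entry of L is the vertex degree and each off-diagonal entry is -1 where an edge is present, 0 otherwise; in the order [a, b, c, d, e, f, g, h] the diagonal is [2, 2, 2, 1, 2, 2, 2, 1]. Diagonalising L (or applying a numerical eigensolver to the 8x8 matrix) gives the spectrum above. The 2 zero eigenvalues correspond to the 2 connected components. The eigenvalues sum to 14, which equals trace(L) = 2|E|.

[0, 0, 0.3820, 1.3820, 2.6180, 3, 3, 3.6180]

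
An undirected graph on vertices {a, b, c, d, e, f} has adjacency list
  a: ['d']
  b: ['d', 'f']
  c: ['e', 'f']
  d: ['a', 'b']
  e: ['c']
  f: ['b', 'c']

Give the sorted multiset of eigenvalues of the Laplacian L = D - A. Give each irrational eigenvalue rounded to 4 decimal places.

[0, 0.2679, 1, 2, 3, 3.7321]

With the vertex order [a, b, c, d, e, f], the degrees are [1, 2, 2, 2, 1, 2], giving D = diag(1, 2, 2, 2, 1, 2) and L = D - A. L is symmetric positive semidefinite, so every eigenvalue is real and nonnegative.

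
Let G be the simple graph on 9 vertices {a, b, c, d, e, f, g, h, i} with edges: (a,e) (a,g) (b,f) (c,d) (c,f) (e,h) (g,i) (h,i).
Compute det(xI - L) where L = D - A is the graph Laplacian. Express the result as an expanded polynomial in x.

x^9 - 16x^8 + 105x^7 - 364x^6 + 715x^5 - 790x^4 + 450x^3 - 100x^2

With the vertex order [a, b, c, d, e, f, g, h, i], the degrees are [2, 1, 2, 1, 2, 2, 2, 2, 2], giving D = diag(2, 1, 2, 1, 2, 2, 2, 2, 2) and L = D - A. Computing det(xI - L) by cofactor expansion (or equivalently via sum-over-permutations) gives x^9 - 16x^8 + 105x^7 - 364x^6 + 715x^5 - 790x^4 + 450x^3 - 100x^2. The coefficient of x^8 equals -trace(L) = -16, matching the sum of degrees. There are 2 zeros in the spectrum, matching the 2 components.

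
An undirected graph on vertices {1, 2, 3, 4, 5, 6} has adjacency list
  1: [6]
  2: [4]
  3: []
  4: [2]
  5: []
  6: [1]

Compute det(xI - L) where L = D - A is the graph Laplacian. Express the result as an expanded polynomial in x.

Reading degrees in the order [1, 2, 3, 4, 5, 6] gives [1, 1, 0, 1, 0, 1]; set D = diag(1, 1, 0, 1, 0, 1) and form L = D - A. The eigenvalues of L are [0, 0, 0, 0, 2, 2]; the characteristic polynomial is the product of (x - lambda_i), which multiplies out to x^6 - 4x^5 + 4x^4. The coefficient of x^5 equals -trace(L) = -4, matching the sum of degrees. The eigenvalues sum to 4, which equals trace(L) = 2|E|.

x^6 - 4x^5 + 4x^4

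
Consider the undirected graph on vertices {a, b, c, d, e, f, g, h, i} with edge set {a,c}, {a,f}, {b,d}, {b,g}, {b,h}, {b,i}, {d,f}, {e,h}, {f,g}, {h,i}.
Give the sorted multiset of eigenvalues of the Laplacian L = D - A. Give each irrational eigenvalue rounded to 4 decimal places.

Reading degrees in the order [a, b, c, d, e, f, g, h, i] gives [2, 4, 1, 2, 1, 3, 2, 3, 2]; set D = diag(2, 4, 1, 2, 1, 3, 2, 3, 2) and form L = D - A. Diagonalising L (or applying a numerical eigensolver to the 9x9 matrix) gives the spectrum above. The single zero eigenvalue shows the graph is connected. The largest eigenvalue, 5.3875, is at most the vertex count 9.

[0, 0.2679, 0.7342, 1.4028, 2, 2.3712, 3.7321, 4.1043, 5.3875]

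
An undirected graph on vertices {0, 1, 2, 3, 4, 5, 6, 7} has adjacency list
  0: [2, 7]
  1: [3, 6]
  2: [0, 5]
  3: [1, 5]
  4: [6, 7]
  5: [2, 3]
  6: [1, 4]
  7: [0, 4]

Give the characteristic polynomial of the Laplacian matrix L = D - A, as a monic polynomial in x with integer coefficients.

With the vertex order [0, 1, 2, 3, 4, 5, 6, 7], the degrees are [2, 2, 2, 2, 2, 2, 2, 2], giving D = diag(2, 2, 2, 2, 2, 2, 2, 2) and L = D - A. L has integer entries, so p(x) = det(xI - L) has integer coefficients. Expanding the determinant yields x^8 - 16x^7 + 104x^6 - 352x^5 + 660x^4 - 672x^3 + 336x^2 - 64x. The coefficient of x^7 equals -trace(L) = -16, matching the sum of degrees. The eigenvalues sum to 16, which equals trace(L) = 2|E|. There is one zero in the spectrum, matching the 1 component.

x^8 - 16x^7 + 104x^6 - 352x^5 + 660x^4 - 672x^3 + 336x^2 - 64x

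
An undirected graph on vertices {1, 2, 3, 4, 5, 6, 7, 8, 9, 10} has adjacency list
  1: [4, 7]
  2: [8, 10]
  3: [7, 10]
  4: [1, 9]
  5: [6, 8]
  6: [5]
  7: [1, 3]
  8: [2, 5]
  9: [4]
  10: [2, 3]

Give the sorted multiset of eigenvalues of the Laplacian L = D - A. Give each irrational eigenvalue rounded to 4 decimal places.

Reading degrees in the order [1, 2, 3, 4, 5, 6, 7, 8, 9, 10] gives [2, 2, 2, 2, 2, 1, 2, 2, 1, 2]; set D = diag(2, 2, 2, 2, 2, 1, 2, 2, 1, 2) and form L = D - A. L is symmetric positive semidefinite, so every eigenvalue is real and nonnegative. The single zero eigenvalue shows the graph is connected. By the matrix-tree theorem the graph has (1/10) * product of the nonzero eigenvalues = 1 spanning tree.

[0, 0.0979, 0.3820, 0.8244, 1.3820, 2, 2.6180, 3.1756, 3.6180, 3.9021]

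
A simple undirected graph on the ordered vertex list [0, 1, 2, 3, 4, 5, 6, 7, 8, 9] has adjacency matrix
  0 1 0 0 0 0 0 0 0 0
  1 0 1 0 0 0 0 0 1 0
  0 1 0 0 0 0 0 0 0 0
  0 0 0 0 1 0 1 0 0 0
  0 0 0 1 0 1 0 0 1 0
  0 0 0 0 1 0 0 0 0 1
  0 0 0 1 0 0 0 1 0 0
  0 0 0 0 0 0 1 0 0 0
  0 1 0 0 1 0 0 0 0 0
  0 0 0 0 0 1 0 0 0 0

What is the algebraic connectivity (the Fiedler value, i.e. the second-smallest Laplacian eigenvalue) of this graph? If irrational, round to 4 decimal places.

Each diagonal entry of L is the vertex degree and each off-diagonal entry is -1 where an edge is present, 0 otherwise; in the order [0, 1, 2, 3, 4, 5, 6, 7, 8, 9] the diagonal is [1, 3, 1, 2, 3, 2, 2, 1, 2, 1]. The smallest Laplacian eigenvalue is always 0. The next one, lambda_2 = 0.1640, measures how hard the graph is to disconnect: larger values mean better connectivity. The largest eigenvalue, 4.5566, is at most the vertex count 10.

0.1640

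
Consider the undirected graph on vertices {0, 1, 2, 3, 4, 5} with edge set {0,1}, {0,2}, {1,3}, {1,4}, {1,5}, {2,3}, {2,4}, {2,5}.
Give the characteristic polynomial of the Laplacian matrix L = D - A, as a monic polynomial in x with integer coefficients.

Reading degrees in the order [0, 1, 2, 3, 4, 5] gives [2, 4, 4, 2, 2, 2]; set D = diag(2, 4, 4, 2, 2, 2) and form L = D - A. L has integer entries, so p(x) = det(xI - L) has integer coefficients. Expanding the determinant yields x^6 - 16x^5 + 96x^4 - 272x^3 + 368x^2 - 192x. The constant term is 0 because L is singular (the all-ones vector lies in its kernel). By the matrix-tree theorem the graph has (1/6) * product of the nonzero eigenvalues = 32 spanning trees.

x^6 - 16x^5 + 96x^4 - 272x^3 + 368x^2 - 192x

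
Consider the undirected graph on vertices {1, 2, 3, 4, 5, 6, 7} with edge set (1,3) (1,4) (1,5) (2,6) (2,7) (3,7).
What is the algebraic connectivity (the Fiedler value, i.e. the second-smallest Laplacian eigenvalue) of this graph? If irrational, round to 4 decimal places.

0.2254

Reading degrees in the order [1, 2, 3, 4, 5, 6, 7] gives [3, 2, 2, 1, 1, 1, 2]; set D = diag(3, 2, 2, 1, 1, 1, 2) and form L = D - A. The sorted Laplacian eigenvalues are [0, 0.2254, 1, 1, 2.1859, 3.3604, 4.2283]; the algebraic connectivity is the second entry, 0.2254. The largest eigenvalue, 4.2283, is at most the vertex count 7.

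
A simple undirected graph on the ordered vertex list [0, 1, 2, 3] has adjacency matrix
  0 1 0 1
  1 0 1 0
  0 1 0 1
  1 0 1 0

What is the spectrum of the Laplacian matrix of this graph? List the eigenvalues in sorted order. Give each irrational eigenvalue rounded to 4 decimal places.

With the vertex order [0, 1, 2, 3], the degrees are [2, 2, 2, 2], giving D = diag(2, 2, 2, 2) and L = D - A. Diagonalising L (or applying a numerical eigensolver to the 4x4 matrix) gives the spectrum above. There is one zero in the spectrum, matching the 1 component. The eigenvalues sum to 8, which equals trace(L) = 2|E|.

[0, 2, 2, 4]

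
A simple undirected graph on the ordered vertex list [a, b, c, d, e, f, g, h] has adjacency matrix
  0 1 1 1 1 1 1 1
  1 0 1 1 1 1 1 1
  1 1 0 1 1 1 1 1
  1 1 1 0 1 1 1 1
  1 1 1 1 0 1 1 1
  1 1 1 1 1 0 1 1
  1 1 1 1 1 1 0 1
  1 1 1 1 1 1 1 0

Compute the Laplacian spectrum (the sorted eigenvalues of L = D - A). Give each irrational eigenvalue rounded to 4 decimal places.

Reading degrees in the order [a, b, c, d, e, f, g, h] gives [7, 7, 7, 7, 7, 7, 7, 7]; set D = diag(7, 7, 7, 7, 7, 7, 7, 7) and form L = D - A. The multiplicity of 0 as a Laplacian eigenvalue equals the number of connected components. The single zero eigenvalue shows the graph is connected.

[0, 8, 8, 8, 8, 8, 8, 8]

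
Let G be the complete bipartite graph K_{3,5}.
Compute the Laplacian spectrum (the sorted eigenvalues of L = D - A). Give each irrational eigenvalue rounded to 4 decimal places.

[0, 3, 3, 3, 3, 5, 5, 8]

The graph has 8 vertices and degree multiset [5, 5, 5, 3, 3, 3, 3, 3]; D is the diagonal matrix of degrees and L = D - A. The multiplicity of 0 as a Laplacian eigenvalue equals the number of connected components. The single zero eigenvalue shows the graph is connected. By the matrix-tree theorem the graph has (1/8) * product of the nonzero eigenvalues = 2025 spanning trees. The eigenvalues sum to 30, which equals trace(L) = 2|E|.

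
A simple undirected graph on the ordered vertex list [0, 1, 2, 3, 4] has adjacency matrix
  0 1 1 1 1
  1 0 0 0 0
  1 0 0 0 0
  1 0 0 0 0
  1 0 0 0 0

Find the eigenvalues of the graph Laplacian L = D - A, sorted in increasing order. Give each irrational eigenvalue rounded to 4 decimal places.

With the vertex order [0, 1, 2, 3, 4], the degrees are [4, 1, 1, 1, 1], giving D = diag(4, 1, 1, 1, 1) and L = D - A. The multiplicity of 0 as a Laplacian eigenvalue equals the number of connected components. The largest eigenvalue, 5, is at most the vertex count 5. The eigenvalues sum to 8, which equals trace(L) = 2|E|.

[0, 1, 1, 1, 5]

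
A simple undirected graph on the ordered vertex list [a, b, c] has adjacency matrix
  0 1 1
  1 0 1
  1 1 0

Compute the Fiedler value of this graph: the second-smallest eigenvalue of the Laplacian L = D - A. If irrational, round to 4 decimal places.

With the vertex order [a, b, c], the degrees are [2, 2, 2], giving D = diag(2, 2, 2) and L = D - A. The sorted Laplacian eigenvalues are [0, 3, 3]; the algebraic connectivity is the second entry, 3.

3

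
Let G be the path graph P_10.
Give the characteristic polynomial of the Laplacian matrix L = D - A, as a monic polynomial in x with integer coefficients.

The graph has 10 vertices and degree multiset [2, 2, 2, 2, 2, 2, 2, 2, 1, 1]; D is the diagonal matrix of degrees and L = D - A. L has integer entries, so p(x) = det(xI - L) has integer coefficients. Expanding the determinant yields x^10 - 18x^9 + 136x^8 - 560x^7 + 1365x^6 - 2002x^5 + 1716x^4 - 792x^3 + 165x^2 - 10x. The coefficient of x^9 equals -trace(L) = -18, matching the sum of degrees. By the matrix-tree theorem the graph has (1/10) * product of the nonzero eigenvalues = 1 spanning tree. There is one zero in the spectrum, matching the 1 component.

x^10 - 18x^9 + 136x^8 - 560x^7 + 1365x^6 - 2002x^5 + 1716x^4 - 792x^3 + 165x^2 - 10x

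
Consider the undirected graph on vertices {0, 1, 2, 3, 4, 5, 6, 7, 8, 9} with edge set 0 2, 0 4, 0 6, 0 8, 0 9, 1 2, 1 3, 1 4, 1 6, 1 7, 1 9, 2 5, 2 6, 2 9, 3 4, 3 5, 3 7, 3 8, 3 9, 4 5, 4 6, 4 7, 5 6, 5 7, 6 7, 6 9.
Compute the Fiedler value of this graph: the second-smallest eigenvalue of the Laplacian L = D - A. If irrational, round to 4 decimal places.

Each diagonal entry of L is the vertex degree and each off-diagonal entry is -1 where an edge is present, 0 otherwise; in the order [0, 1, 2, 3, 4, 5, 6, 7, 8, 9] the diagonal is [5, 6, 5, 6, 6, 5, 7, 5, 2, 5]. Computing the eigenvalues of L and sorting gives [0, 1.8293, 3.5069, 4.9104, 5.3069, 6, 6.5483, 7.2675, 8.0998, 8.5309]. The Fiedler value lambda_2 = 1.8293 is strictly positive, so the graph is connected. By the matrix-tree theorem the graph has (1/10) * product of the nonzero eigenvalues = 329835 spanning trees. There is one zero in the spectrum, matching the 1 component.

1.8293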